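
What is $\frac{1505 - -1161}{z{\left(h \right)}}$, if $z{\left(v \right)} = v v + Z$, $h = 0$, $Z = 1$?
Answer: $2666$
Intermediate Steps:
$z{\left(v \right)} = 1 + v^{2}$ ($z{\left(v \right)} = v v + 1 = v^{2} + 1 = 1 + v^{2}$)
$\frac{1505 - -1161}{z{\left(h \right)}} = \frac{1505 - -1161}{1 + 0^{2}} = \frac{1505 + 1161}{1 + 0} = 1^{-1} \cdot 2666 = 1 \cdot 2666 = 2666$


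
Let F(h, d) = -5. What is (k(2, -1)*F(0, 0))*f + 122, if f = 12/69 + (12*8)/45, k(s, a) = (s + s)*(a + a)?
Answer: 14786/69 ≈ 214.29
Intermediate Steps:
k(s, a) = 4*a*s (k(s, a) = (2*s)*(2*a) = 4*a*s)
f = 796/345 (f = 12*(1/69) + 96*(1/45) = 4/23 + 32/15 = 796/345 ≈ 2.3072)
(k(2, -1)*F(0, 0))*f + 122 = ((4*(-1)*2)*(-5))*(796/345) + 122 = -8*(-5)*(796/345) + 122 = 40*(796/345) + 122 = 6368/69 + 122 = 14786/69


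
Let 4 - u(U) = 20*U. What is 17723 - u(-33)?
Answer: 17059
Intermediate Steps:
u(U) = 4 - 20*U
17723 - u(-33) = 17723 - (4 - 20*(-33)) = 17723 - (4 + 660) = 17723 - 1*664 = 17723 - 664 = 17059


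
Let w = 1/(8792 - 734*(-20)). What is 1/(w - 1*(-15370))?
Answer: 23472/360764641 ≈ 6.5062e-5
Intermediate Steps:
w = 1/23472 (w = 1/(8792 + 14680) = 1/23472 ≈ 4.2604e-5)
1/(w - 1*(-15370)) = 1/(1/23472 - 1*(-15370)) = 1/(1/23472 + 15370) = 1/(360764641/23472) = 23472/360764641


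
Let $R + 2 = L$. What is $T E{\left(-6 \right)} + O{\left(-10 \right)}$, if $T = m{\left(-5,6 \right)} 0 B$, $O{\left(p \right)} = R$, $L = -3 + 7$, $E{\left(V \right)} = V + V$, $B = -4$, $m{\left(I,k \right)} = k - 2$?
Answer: $2$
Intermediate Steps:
$m{\left(I,k \right)} = -2 + k$ ($m{\left(I,k \right)} = k - 2 = -2 + k$)
$E{\left(V \right)} = 2 V$
$L = 4$
$R = 2$ ($R = -2 + 4 = 2$)
$O{\left(p \right)} = 2$
$T = 0$ ($T = \left(-2 + 6\right) 0 \left(-4\right) = 4 \cdot 0 \left(-4\right) = 0 \left(-4\right) = 0$)
$T E{\left(-6 \right)} + O{\left(-10 \right)} = 0 \cdot 2 \left(-6\right) + 2 = 0 \left(-12\right) + 2 = 0 + 2 = 2$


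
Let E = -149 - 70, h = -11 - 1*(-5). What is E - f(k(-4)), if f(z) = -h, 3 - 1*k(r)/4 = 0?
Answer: -225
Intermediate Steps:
k(r) = 12 (k(r) = 12 - 4*0 = 12 + 0 = 12)
h = -6 (h = -11 + 5 = -6)
f(z) = 6 (f(z) = -1*(-6) = 6)
E = -219
E - f(k(-4)) = -219 - 1*6 = -219 - 6 = -225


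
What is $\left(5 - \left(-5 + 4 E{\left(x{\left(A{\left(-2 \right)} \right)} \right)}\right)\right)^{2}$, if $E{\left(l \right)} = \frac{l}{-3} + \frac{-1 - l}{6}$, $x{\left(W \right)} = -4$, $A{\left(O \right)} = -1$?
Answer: $\frac{64}{9} \approx 7.1111$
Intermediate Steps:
$E{\left(l \right)} = - \frac{1}{6} - \frac{l}{2}$ ($E{\left(l \right)} = l \left(- \frac{1}{3}\right) + \left(-1 - l\right) \frac{1}{6} = - \frac{l}{3} - \left(\frac{1}{6} + \frac{l}{6}\right) = - \frac{1}{6} - \frac{l}{2}$)
$\left(5 - \left(-5 + 4 E{\left(x{\left(A{\left(-2 \right)} \right)} \right)}\right)\right)^{2} = \left(5 + \left(5 - 4 \left(- \frac{1}{6} - -2\right)\right)\right)^{2} = \left(5 + \left(5 - 4 \left(- \frac{1}{6} + 2\right)\right)\right)^{2} = \left(5 + \left(5 - \frac{22}{3}\right)\right)^{2} = \left(5 - \frac{7}{3}\right)^{2} = \left(\frac{8}{3}\right)^{2} = \frac{64}{9}$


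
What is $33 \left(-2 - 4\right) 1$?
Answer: $-198$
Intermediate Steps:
$33 \left(-2 - 4\right) 1 = 33 \left(\left(-6\right) 1\right) = 33 \left(-6\right) = -198$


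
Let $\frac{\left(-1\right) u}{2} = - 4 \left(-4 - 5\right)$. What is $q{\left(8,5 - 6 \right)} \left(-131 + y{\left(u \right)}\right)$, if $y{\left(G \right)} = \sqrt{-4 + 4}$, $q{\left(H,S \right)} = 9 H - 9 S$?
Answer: $-10611$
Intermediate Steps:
$q{\left(H,S \right)} = - 9 S + 9 H$
$u = -72$ ($u = - 2 \left(- 4 \left(-4 - 5\right)\right) = - 2 \left(\left(-4\right) \left(-9\right)\right) = \left(-2\right) 36 = -72$)
$y{\left(G \right)} = 0$ ($y{\left(G \right)} = \sqrt{0} = 0$)
$q{\left(8,5 - 6 \right)} \left(-131 + y{\left(u \right)}\right) = \left(- 9 \left(5 - 6\right) + 9 \cdot 8\right) \left(-131 + 0\right) = \left(- 9 \left(5 - 6\right) + 72\right) \left(-131\right) = \left(\left(-9\right) \left(-1\right) + 72\right) \left(-131\right) = \left(9 + 72\right) \left(-131\right) = 81 \left(-131\right) = -10611$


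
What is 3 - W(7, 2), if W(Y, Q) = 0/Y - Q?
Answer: 5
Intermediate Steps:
W(Y, Q) = -Q (W(Y, Q) = 0 - Q = -Q)
3 - W(7, 2) = 3 - (-1)*2 = 3 - 1*(-2) = 3 + 2 = 5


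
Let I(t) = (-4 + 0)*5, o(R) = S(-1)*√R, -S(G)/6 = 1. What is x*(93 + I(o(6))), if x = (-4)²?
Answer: 1168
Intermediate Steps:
S(G) = -6 (S(G) = -6*1 = -6)
o(R) = -6*√R
I(t) = -20 (I(t) = -4*5 = -20)
x = 16
x*(93 + I(o(6))) = 16*(93 - 20) = 16*73 = 1168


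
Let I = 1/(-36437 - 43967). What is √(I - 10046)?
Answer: I*√16236353297085/40202 ≈ 100.23*I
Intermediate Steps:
I = -1/80404 (I = 1/(-80404) = -1/80404 ≈ -1.2437e-5)
√(I - 10046) = √(-1/80404 - 10046) = √(-807738585/80404) = I*√16236353297085/40202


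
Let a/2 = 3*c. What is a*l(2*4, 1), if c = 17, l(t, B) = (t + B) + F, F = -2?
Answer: 714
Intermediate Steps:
l(t, B) = -2 + B + t (l(t, B) = (t + B) - 2 = (B + t) - 2 = -2 + B + t)
a = 102 (a = 2*(3*17) = 2*51 = 102)
a*l(2*4, 1) = 102*(-2 + 1 + 2*4) = 102*(-2 + 1 + 8) = 102*7 = 714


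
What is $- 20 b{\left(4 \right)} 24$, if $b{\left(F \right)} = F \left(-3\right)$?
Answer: $5760$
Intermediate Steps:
$b{\left(F \right)} = - 3 F$
$- 20 b{\left(4 \right)} 24 = - 20 \left(\left(-3\right) 4\right) 24 = \left(-20\right) \left(-12\right) 24 = 240 \cdot 24 = 5760$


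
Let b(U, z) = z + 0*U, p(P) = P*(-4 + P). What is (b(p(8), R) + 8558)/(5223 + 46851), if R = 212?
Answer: 4385/26037 ≈ 0.16841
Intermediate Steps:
b(U, z) = z (b(U, z) = z + 0 = z)
(b(p(8), R) + 8558)/(5223 + 46851) = (212 + 8558)/(5223 + 46851) = 8770/52074 = 8770*(1/52074) = 4385/26037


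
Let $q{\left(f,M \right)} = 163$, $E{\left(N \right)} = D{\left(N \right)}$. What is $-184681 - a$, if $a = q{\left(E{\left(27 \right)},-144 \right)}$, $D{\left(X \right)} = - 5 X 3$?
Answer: $-184844$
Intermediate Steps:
$D{\left(X \right)} = - 15 X$
$E{\left(N \right)} = - 15 N$
$a = 163$
$-184681 - a = -184681 - 163 = -184844$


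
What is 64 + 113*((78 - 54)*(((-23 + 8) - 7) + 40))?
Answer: 48880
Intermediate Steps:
64 + 113*((78 - 54)*(((-23 + 8) - 7) + 40)) = 64 + 113*(24*((-15 - 7) + 40)) = 64 + 113*(24*(-22 + 40)) = 64 + 113*(24*18) = 64 + 113*432 = 64 + 48816 = 48880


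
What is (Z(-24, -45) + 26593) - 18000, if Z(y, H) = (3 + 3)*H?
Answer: 8323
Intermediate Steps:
Z(y, H) = 6*H
(Z(-24, -45) + 26593) - 18000 = (6*(-45) + 26593) - 18000 = (-270 + 26593) - 18000 = 26323 - 18000 = 8323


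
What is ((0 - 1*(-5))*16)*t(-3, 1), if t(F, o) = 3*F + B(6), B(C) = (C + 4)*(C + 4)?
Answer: 7280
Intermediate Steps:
B(C) = (4 + C)**2 (B(C) = (4 + C)*(4 + C) = (4 + C)**2)
t(F, o) = 100 + 3*F (t(F, o) = 3*F + (4 + 6)**2 = 3*F + 10**2 = 3*F + 100 = 100 + 3*F)
((0 - 1*(-5))*16)*t(-3, 1) = ((0 - 1*(-5))*16)*(100 + 3*(-3)) = ((0 + 5)*16)*(100 - 9) = (5*16)*91 = 80*91 = 7280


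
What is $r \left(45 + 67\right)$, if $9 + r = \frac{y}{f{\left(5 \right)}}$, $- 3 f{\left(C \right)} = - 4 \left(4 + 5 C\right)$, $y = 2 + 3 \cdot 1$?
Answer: $- \frac{28812}{29} \approx -993.52$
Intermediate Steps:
$y = 5$ ($y = 2 + 3 = 5$)
$f{\left(C \right)} = \frac{16}{3} + \frac{20 C}{3}$ ($f{\left(C \right)} = - \frac{\left(-4\right) \left(4 + 5 C\right)}{3} = - \frac{-16 - 20 C}{3} = \frac{16}{3} + \frac{20 C}{3}$)
$r = - \frac{1029}{116}$ ($r = -9 + \frac{5}{\frac{16}{3} + \frac{20}{3} \cdot 5} = -9 + \frac{5}{\frac{16}{3} + \frac{100}{3}} = -9 + \frac{5}{\frac{116}{3}} = -9 + 5 \cdot \frac{3}{116} = -9 + \frac{15}{116} = - \frac{1029}{116} \approx -8.8707$)
$r \left(45 + 67\right) = - \frac{1029 \left(45 + 67\right)}{116} = \left(- \frac{1029}{116}\right) 112 = - \frac{28812}{29}$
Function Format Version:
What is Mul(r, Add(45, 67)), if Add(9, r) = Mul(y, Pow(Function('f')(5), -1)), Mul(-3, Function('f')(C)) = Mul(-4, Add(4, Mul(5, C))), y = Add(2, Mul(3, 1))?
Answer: Rational(-28812, 29) ≈ -993.52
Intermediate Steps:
y = 5 (y = Add(2, 3) = 5)
Function('f')(C) = Add(Rational(16, 3), Mul(Rational(20, 3), C)) (Function('f')(C) = Mul(Rational(-1, 3), Mul(-4, Add(4, Mul(5, C)))) = Mul(Rational(-1, 3), Add(-16, Mul(-20, C))) = Add(Rational(16, 3), Mul(Rational(20, 3), C)))
r = Rational(-1029, 116) (r = Add(-9, Mul(5, Pow(Add(Rational(16, 3), Mul(Rational(20, 3), 5)), -1))) = Add(-9, Mul(5, Pow(Add(Rational(16, 3), Rational(100, 3)), -1))) = Add(-9, Mul(5, Pow(Rational(116, 3), -1))) = Add(-9, Mul(5, Rational(3, 116))) = Add(-9, Rational(15, 116)) = Rational(-1029, 116) ≈ -8.8707)
Mul(r, Add(45, 67)) = Mul(Rational(-1029, 116), Add(45, 67)) = Mul(Rational(-1029, 116), 112) = Rational(-28812, 29)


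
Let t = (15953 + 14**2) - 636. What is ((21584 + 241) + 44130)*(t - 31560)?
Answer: -1058379885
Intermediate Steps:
t = 15513 (t = (15953 + 196) - 636 = 16149 - 636 = 15513)
((21584 + 241) + 44130)*(t - 31560) = ((21584 + 241) + 44130)*(15513 - 31560) = (21825 + 44130)*(-16047) = 65955*(-16047) = -1058379885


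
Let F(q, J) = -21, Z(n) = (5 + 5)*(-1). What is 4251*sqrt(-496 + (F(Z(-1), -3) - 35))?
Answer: 8502*I*sqrt(138) ≈ 99876.0*I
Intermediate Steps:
Z(n) = -10 (Z(n) = 10*(-1) = -10)
4251*sqrt(-496 + (F(Z(-1), -3) - 35)) = 4251*sqrt(-496 + (-21 - 35)) = 4251*sqrt(-496 - 56) = 4251*sqrt(-552) = 4251*(2*I*sqrt(138)) = 8502*I*sqrt(138)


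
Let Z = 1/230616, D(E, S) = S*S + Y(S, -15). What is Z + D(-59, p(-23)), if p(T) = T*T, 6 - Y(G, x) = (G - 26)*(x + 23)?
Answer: 63609196969/230616 ≈ 2.7582e+5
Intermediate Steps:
Y(G, x) = 6 - (-26 + G)*(23 + x) (Y(G, x) = 6 - (G - 26)*(x + 23) = 6 - (-26 + G)*(23 + x))
p(T) = T**2
D(E, S) = 214 + S**2 - 8*S (D(E, S) = S*S + (604 - 23*S + 26*(-15) - 1*S*(-15)) = S**2 + (604 - 23*S - 390 + 15*S) = S**2 + (214 - 8*S) = 214 + S**2 - 8*S)
Z = 1/230616 ≈ 4.3362e-6
Z + D(-59, p(-23)) = 1/230616 + (214 + ((-23)**2)**2 - 8*(-23)**2) = 1/230616 + (214 + 529**2 - 8*529) = 1/230616 + (214 + 279841 - 4232) = 1/230616 + 275823 = 63609196969/230616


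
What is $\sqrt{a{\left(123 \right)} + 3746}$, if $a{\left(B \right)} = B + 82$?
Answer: $3 \sqrt{439} \approx 62.857$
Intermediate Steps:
$a{\left(B \right)} = 82 + B$
$\sqrt{a{\left(123 \right)} + 3746} = \sqrt{\left(82 + 123\right) + 3746} = \sqrt{205 + 3746} = \sqrt{3951} = 3 \sqrt{439}$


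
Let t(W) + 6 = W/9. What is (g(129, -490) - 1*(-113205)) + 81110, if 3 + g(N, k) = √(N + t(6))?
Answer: 194312 + √1113/3 ≈ 1.9432e+5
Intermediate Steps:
t(W) = -6 + W/9
g(N, k) = -3 + √(-16/3 + N) (g(N, k) = -3 + √(N + (-6 + (⅑)*6)) = -3 + √(N + (-6 + ⅔)) = -3 + √(N - 16/3) = -3 + √(-16/3 + N))
(g(129, -490) - 1*(-113205)) + 81110 = ((-3 + √(-48 + 9*129)/3) - 1*(-113205)) + 81110 = ((-3 + √(-48 + 1161)/3) + 113205) + 81110 = ((-3 + √1113/3) + 113205) + 81110 = (113202 + √1113/3) + 81110 = 194312 + √1113/3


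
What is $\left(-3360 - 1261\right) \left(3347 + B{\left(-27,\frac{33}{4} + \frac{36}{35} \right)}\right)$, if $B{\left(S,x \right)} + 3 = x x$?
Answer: $- \frac{310668910421}{19600} \approx -1.585 \cdot 10^{7}$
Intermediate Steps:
$B{\left(S,x \right)} = -3 + x^{2}$ ($B{\left(S,x \right)} = -3 + x x = -3 + x^{2}$)
$\left(-3360 - 1261\right) \left(3347 + B{\left(-27,\frac{33}{4} + \frac{36}{35} \right)}\right) = \left(-3360 - 1261\right) \left(3347 - \left(3 - \left(\frac{33}{4} + \frac{36}{35}\right)^{2}\right)\right) = - 4621 \left(3347 - \left(3 - \left(33 \cdot \frac{1}{4} + 36 \cdot \frac{1}{35}\right)^{2}\right)\right) = - 4621 \left(3347 - \left(3 - \left(\frac{33}{4} + \frac{36}{35}\right)^{2}\right)\right) = - 4621 \left(3347 - \left(3 - \left(\frac{1299}{140}\right)^{2}\right)\right) = - 4621 \left(3347 + \left(-3 + \frac{1687401}{19600}\right)\right) = - 4621 \left(3347 + \frac{1628601}{19600}\right) = \left(-4621\right) \frac{67229801}{19600} = - \frac{310668910421}{19600}$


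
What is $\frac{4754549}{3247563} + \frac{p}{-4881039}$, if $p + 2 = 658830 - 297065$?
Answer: $\frac{7344096987614}{5283827219319} \approx 1.3899$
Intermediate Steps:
$p = 361763$ ($p = -2 + \left(658830 - 297065\right) = -2 + 361765 = 361763$)
$\frac{4754549}{3247563} + \frac{p}{-4881039} = \frac{4754549}{3247563} + \frac{361763}{-4881039} = 4754549 \cdot \frac{1}{3247563} + 361763 \left(- \frac{1}{4881039}\right) = \frac{4754549}{3247563} - \frac{361763}{4881039} = \frac{7344096987614}{5283827219319}$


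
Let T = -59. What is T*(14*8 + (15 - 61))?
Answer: -3894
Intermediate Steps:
T*(14*8 + (15 - 61)) = -59*(14*8 + (15 - 61)) = -59*(112 - 46) = -59*66 = -3894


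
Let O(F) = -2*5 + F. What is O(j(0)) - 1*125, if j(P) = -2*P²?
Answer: -135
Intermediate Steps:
O(F) = -10 + F
O(j(0)) - 1*125 = (-10 - 2*0²) - 1*125 = (-10 - 2*0) - 125 = (-10 + 0) - 125 = -10 - 125 = -135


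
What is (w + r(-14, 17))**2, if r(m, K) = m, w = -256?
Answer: 72900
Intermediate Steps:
(w + r(-14, 17))**2 = (-256 - 14)**2 = (-270)**2 = 72900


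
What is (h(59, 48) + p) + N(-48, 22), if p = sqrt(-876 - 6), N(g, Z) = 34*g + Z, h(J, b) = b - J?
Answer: -1621 + 21*I*sqrt(2) ≈ -1621.0 + 29.698*I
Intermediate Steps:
N(g, Z) = Z + 34*g
p = 21*I*sqrt(2) (p = sqrt(-882) = 21*I*sqrt(2) ≈ 29.698*I)
(h(59, 48) + p) + N(-48, 22) = ((48 - 1*59) + 21*I*sqrt(2)) + (22 + 34*(-48)) = ((48 - 59) + 21*I*sqrt(2)) + (22 - 1632) = (-11 + 21*I*sqrt(2)) - 1610 = -1621 + 21*I*sqrt(2)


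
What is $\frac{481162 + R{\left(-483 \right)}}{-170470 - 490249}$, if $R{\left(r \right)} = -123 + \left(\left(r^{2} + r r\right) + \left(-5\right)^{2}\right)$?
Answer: $- \frac{947642}{660719} \approx -1.4343$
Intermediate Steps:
$R{\left(r \right)} = -98 + 2 r^{2}$ ($R{\left(r \right)} = -123 + \left(\left(r^{2} + r^{2}\right) + 25\right) = -123 + \left(2 r^{2} + 25\right) = -123 + \left(25 + 2 r^{2}\right) = -98 + 2 r^{2}$)
$\frac{481162 + R{\left(-483 \right)}}{-170470 - 490249} = \frac{481162 - \left(98 - 2 \left(-483\right)^{2}\right)}{-170470 - 490249} = \frac{481162 + \left(-98 + 2 \cdot 233289\right)}{-660719} = \left(481162 + \left(-98 + 466578\right)\right) \left(- \frac{1}{660719}\right) = \left(481162 + 466480\right) \left(- \frac{1}{660719}\right) = 947642 \left(- \frac{1}{660719}\right) = - \frac{947642}{660719}$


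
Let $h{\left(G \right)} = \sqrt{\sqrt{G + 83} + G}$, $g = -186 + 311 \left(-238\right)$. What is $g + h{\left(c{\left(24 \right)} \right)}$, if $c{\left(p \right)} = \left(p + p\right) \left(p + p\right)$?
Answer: $-74204 + \sqrt{2304 + \sqrt{2387}} \approx -74156.0$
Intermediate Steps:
$c{\left(p \right)} = 4 p^{2}$ ($c{\left(p \right)} = 2 p 2 p = 4 p^{2}$)
$g = -74204$ ($g = -186 - 74018 = -74204$)
$h{\left(G \right)} = \sqrt{G + \sqrt{83 + G}}$ ($h{\left(G \right)} = \sqrt{\sqrt{83 + G} + G} = \sqrt{G + \sqrt{83 + G}}$)
$g + h{\left(c{\left(24 \right)} \right)} = -74204 + \sqrt{4 \cdot 24^{2} + \sqrt{83 + 4 \cdot 24^{2}}} = -74204 + \sqrt{4 \cdot 576 + \sqrt{83 + 4 \cdot 576}} = -74204 + \sqrt{2304 + \sqrt{83 + 2304}} = -74204 + \sqrt{2304 + \sqrt{2387}}$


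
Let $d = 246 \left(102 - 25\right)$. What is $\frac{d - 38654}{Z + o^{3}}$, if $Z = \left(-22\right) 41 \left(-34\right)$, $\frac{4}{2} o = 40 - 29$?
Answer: $- \frac{14336}{22425} \approx -0.63929$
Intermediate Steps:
$o = \frac{11}{2}$ ($o = \frac{40 - 29}{2} = \frac{1}{2} \cdot 11 = \frac{11}{2} \approx 5.5$)
$d = 18942$ ($d = 246 \cdot 77 = 18942$)
$Z = 30668$ ($Z = \left(-902\right) \left(-34\right) = 30668$)
$\frac{d - 38654}{Z + o^{3}} = \frac{18942 - 38654}{30668 + \left(\frac{11}{2}\right)^{3}} = - \frac{19712}{30668 + \frac{1331}{8}} = - \frac{19712}{\frac{246675}{8}} = \left(-19712\right) \frac{8}{246675} = - \frac{14336}{22425}$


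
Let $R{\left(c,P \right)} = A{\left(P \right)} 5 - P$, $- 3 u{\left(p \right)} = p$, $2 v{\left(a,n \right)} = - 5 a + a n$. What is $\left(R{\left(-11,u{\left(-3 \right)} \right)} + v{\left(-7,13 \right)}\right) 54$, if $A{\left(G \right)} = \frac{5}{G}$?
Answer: $-216$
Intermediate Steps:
$v{\left(a,n \right)} = - \frac{5 a}{2} + \frac{a n}{2}$ ($v{\left(a,n \right)} = \frac{- 5 a + a n}{2} = - \frac{5 a}{2} + \frac{a n}{2}$)
$u{\left(p \right)} = - \frac{p}{3}$
$R{\left(c,P \right)} = - P + \frac{25}{P}$ ($R{\left(c,P \right)} = \frac{5}{P} 5 - P = \frac{25}{P} - P = - P + \frac{25}{P}$)
$\left(R{\left(-11,u{\left(-3 \right)} \right)} + v{\left(-7,13 \right)}\right) 54 = \left(\left(- \frac{\left(-1\right) \left(-3\right)}{3} + \frac{25}{\left(- \frac{1}{3}\right) \left(-3\right)}\right) + \frac{1}{2} \left(-7\right) \left(-5 + 13\right)\right) 54 = \left(\left(\left(-1\right) 1 + \frac{25}{1}\right) + \frac{1}{2} \left(-7\right) 8\right) 54 = \left(\left(-1 + 25 \cdot 1\right) - 28\right) 54 = \left(\left(-1 + 25\right) - 28\right) 54 = \left(24 - 28\right) 54 = \left(-4\right) 54 = -216$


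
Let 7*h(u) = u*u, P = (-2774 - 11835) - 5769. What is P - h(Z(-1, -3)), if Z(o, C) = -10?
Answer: -142746/7 ≈ -20392.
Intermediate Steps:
P = -20378 (P = -14609 - 5769 = -20378)
h(u) = u**2/7 (h(u) = (u*u)/7 = u**2/7)
P - h(Z(-1, -3)) = -20378 - (-10)**2/7 = -20378 - 100/7 = -142746/7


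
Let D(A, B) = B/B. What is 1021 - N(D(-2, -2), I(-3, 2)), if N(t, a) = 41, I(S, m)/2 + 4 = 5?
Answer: 980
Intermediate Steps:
D(A, B) = 1
I(S, m) = 2 (I(S, m) = -8 + 2*5 = -8 + 10 = 2)
1021 - N(D(-2, -2), I(-3, 2)) = 1021 - 1*41 = 1021 - 41 = 980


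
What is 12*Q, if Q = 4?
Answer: 48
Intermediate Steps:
12*Q = 12*4 = 48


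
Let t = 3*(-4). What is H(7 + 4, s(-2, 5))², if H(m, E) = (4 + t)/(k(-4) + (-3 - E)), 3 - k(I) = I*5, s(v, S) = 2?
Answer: 16/81 ≈ 0.19753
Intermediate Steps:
t = -12
k(I) = 3 - 5*I (k(I) = 3 - I*5 = 3 - 5*I)
H(m, E) = -8/(20 - E) (H(m, E) = (4 - 12)/((3 - 5*(-4)) + (-3 - E)) = -8/((3 + 20) + (-3 - E)) = -8/(23 + (-3 - E)) = -8/(20 - E))
H(7 + 4, s(-2, 5))² = (8/(-20 + 2))² = (8/(-18))² = (8*(-1/18))² = (-4/9)² = 16/81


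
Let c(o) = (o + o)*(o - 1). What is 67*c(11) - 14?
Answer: 14726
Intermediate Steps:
c(o) = 2*o*(-1 + o) (c(o) = (2*o)*(-1 + o) = 2*o*(-1 + o))
67*c(11) - 14 = 67*(2*11*(-1 + 11)) - 14 = 67*(2*11*10) - 14 = 67*220 - 14 = 14740 - 14 = 14726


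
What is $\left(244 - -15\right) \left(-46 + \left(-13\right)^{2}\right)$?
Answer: $31857$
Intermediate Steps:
$\left(244 - -15\right) \left(-46 + \left(-13\right)^{2}\right) = \left(244 + 15\right) \left(-46 + 169\right) = 259 \cdot 123 = 31857$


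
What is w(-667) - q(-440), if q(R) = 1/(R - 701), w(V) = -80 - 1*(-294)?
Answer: 244175/1141 ≈ 214.00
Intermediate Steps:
w(V) = 214 (w(V) = -80 + 294 = 214)
q(R) = 1/(-701 + R)
w(-667) - q(-440) = 214 - 1/(-701 - 440) = 214 - 1/(-1141) = 214 - 1*(-1/1141) = 214 + 1/1141 = 244175/1141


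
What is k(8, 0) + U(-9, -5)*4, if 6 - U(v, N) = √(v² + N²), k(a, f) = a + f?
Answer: 32 - 4*√106 ≈ -9.1825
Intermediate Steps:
U(v, N) = 6 - √(N² + v²) (U(v, N) = 6 - √(v² + N²) = 6 - √(N² + v²))
k(8, 0) + U(-9, -5)*4 = (8 + 0) + (6 - √((-5)² + (-9)²))*4 = 8 + (6 - √(25 + 81))*4 = 8 + (6 - √106)*4 = 8 + (24 - 4*√106) = 32 - 4*√106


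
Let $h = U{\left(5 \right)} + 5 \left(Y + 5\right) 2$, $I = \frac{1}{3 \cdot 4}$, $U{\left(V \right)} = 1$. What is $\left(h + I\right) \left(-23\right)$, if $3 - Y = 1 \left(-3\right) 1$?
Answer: $- \frac{30659}{12} \approx -2554.9$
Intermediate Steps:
$Y = 6$ ($Y = 3 - 1 \left(-3\right) 1 = 3 - \left(-3\right) 1 = 3 - -3 = 3 + 3 = 6$)
$I = \frac{1}{12} \approx 0.083333$
$h = 111$ ($h = 1 + 5 \left(6 + 5\right) 2 = 1 + 5 \cdot 11 \cdot 2 = 1 + 55 \cdot 2 = 1 + 110 = 111$)
$\left(h + I\right) \left(-23\right) = \left(111 + \frac{1}{12}\right) \left(-23\right) = \frac{1333}{12} \left(-23\right) = - \frac{30659}{12}$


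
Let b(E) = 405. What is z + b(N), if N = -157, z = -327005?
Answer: -326600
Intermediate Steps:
z + b(N) = -327005 + 405 = -326600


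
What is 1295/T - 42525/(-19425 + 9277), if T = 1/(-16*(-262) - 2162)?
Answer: 26677612325/10148 ≈ 2.6289e+6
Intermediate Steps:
T = 1/2030 (T = 1/(4192 - 2162) = 1/2030 ≈ 0.00049261)
1295/T - 42525/(-19425 + 9277) = 1295/(1/2030) - 42525/(-19425 + 9277) = 1295*2030 - 42525/(-10148) = 2628850 - 42525*(-1/10148) = 2628850 + 42525/10148 = 26677612325/10148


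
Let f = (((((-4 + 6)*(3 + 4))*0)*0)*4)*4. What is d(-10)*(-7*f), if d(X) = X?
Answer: 0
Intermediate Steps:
f = 0 (f = ((((2*7)*0)*0)*4)*4 = (((14*0)*0)*4)*4 = ((0*0)*4)*4 = (0*4)*4 = 0*4 = 0)
d(-10)*(-7*f) = -(-70)*0 = -10*0 = 0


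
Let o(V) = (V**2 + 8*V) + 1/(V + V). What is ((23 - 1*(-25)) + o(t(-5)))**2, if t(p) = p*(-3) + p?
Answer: 20802721/400 ≈ 52007.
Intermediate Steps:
t(p) = -2*p (t(p) = -3*p + p = -2*p)
o(V) = V**2 + 1/(2*V) + 8*V (o(V) = (V**2 + 8*V) + 1/(2*V) = V**2 + 1/(2*V) + 8*V)
((23 - 1*(-25)) + o(t(-5)))**2 = ((23 - 1*(-25)) + ((-2*(-5))**2 + 1/(2*((-2*(-5)))) + 8*(-2*(-5))))**2 = ((23 + 25) + (10**2 + (1/2)/10 + 8*10))**2 = (48 + (100 + (1/2)*(1/10) + 80))**2 = (48 + (100 + 1/20 + 80))**2 = (48 + 3601/20)**2 = (4561/20)**2 = 20802721/400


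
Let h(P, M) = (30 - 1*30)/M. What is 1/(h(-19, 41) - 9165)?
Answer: -1/9165 ≈ -0.00010911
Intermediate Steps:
h(P, M) = 0 (h(P, M) = (30 - 30)/M = 0/M = 0)
1/(h(-19, 41) - 9165) = 1/(0 - 9165) = 1/(-9165) = -1/9165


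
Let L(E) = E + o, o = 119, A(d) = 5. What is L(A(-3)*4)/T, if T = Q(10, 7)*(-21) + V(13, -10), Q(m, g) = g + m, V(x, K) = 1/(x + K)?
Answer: -417/1070 ≈ -0.38972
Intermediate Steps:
V(x, K) = 1/(K + x)
T = -1070/3 (T = (7 + 10)*(-21) + 1/(-10 + 13) = 17*(-21) + 1/3 = -357 + ⅓ = -1070/3 ≈ -356.67)
L(E) = 119 + E (L(E) = E + 119 = 119 + E)
L(A(-3)*4)/T = (119 + 5*4)/(-1070/3) = (119 + 20)*(-3/1070) = 139*(-3/1070) = -417/1070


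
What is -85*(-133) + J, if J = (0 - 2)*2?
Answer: 11301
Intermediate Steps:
J = -4 (J = -2*2 = -4)
-85*(-133) + J = -85*(-133) - 4 = 11305 - 4 = 11301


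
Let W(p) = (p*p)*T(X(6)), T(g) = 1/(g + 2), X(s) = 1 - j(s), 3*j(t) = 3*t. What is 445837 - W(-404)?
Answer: 1500727/3 ≈ 5.0024e+5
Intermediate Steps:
j(t) = t (j(t) = (3*t)/3 = t)
X(s) = 1 - s
T(g) = 1/(2 + g)
W(p) = -p²/3 (W(p) = (p*p)/(2 + (1 - 1*6)) = p²/(2 + (1 - 6)) = p²/(2 - 5) = p²/(-3) = p²*(-⅓) = -p²/3)
445837 - W(-404) = 445837 - (-1)*(-404)²/3 = 445837 - (-1)*163216/3 = 445837 - 1*(-163216/3) = 445837 + 163216/3 = 1500727/3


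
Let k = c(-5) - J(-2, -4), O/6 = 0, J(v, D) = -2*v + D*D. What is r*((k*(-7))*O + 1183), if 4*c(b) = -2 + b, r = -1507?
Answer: -1782781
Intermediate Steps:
J(v, D) = D**2 - 2*v (J(v, D) = -2*v + D**2 = D**2 - 2*v)
c(b) = -1/2 + b/4 (c(b) = (-2 + b)/4 = -1/2 + b/4)
O = 0 (O = 6*0 = 0)
k = -87/4 (k = (-1/2 + (1/4)*(-5)) - ((-4)**2 - 2*(-2)) = (-1/2 - 5/4) - (16 + 4) = -7/4 - 1*20 = -7/4 - 20 = -87/4 ≈ -21.750)
r*((k*(-7))*O + 1183) = -1507*(-87/4*(-7)*0 + 1183) = -1507*((609/4)*0 + 1183) = -1507*(0 + 1183) = -1507*1183 = -1782781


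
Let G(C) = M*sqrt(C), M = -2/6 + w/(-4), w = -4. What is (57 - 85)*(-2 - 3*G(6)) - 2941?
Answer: -2885 + 56*sqrt(6) ≈ -2747.8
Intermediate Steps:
M = 2/3 (M = -2/6 - 4/(-4) = -2*1/6 - 4*(-1/4) = -1/3 + 1 = 2/3 ≈ 0.66667)
G(C) = 2*sqrt(C)/3
(57 - 85)*(-2 - 3*G(6)) - 2941 = (57 - 85)*(-2 - 2*sqrt(6)) - 2941 = -28*(-2 - 2*sqrt(6)) - 2941 = (56 + 56*sqrt(6)) - 2941 = -2885 + 56*sqrt(6)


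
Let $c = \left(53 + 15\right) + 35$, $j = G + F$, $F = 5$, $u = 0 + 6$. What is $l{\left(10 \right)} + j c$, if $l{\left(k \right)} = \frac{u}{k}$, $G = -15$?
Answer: $- \frac{5147}{5} \approx -1029.4$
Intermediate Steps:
$u = 6$
$l{\left(k \right)} = \frac{6}{k}$
$j = -10$ ($j = -15 + 5 = -10$)
$c = 103$ ($c = 68 + 35 = 103$)
$l{\left(10 \right)} + j c = \frac{6}{10} - 1030 = 6 \cdot \frac{1}{10} - 1030 = \frac{3}{5} - 1030 = - \frac{5147}{5}$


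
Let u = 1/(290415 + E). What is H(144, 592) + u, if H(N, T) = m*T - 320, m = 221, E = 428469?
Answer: 93822988609/718884 ≈ 1.3051e+5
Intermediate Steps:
H(N, T) = -320 + 221*T (H(N, T) = 221*T - 320 = -320 + 221*T)
u = 1/718884 (u = 1/(290415 + 428469) = 1/718884 ≈ 1.3910e-6)
H(144, 592) + u = (-320 + 221*592) + 1/718884 = (-320 + 130832) + 1/718884 = 130512 + 1/718884 = 93822988609/718884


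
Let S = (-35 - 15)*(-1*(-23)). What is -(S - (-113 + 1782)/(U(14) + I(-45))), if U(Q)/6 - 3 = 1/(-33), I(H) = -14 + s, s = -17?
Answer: 148391/145 ≈ 1023.4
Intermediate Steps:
I(H) = -31 (I(H) = -14 - 17 = -31)
S = -1150 (S = -50*23 = -1150)
U(Q) = 196/11 (U(Q) = 18 + 6/(-33) = 18 + 6*(-1/33) = 18 - 2/11 = 196/11)
-(S - (-113 + 1782)/(U(14) + I(-45))) = -(-1150 - (-113 + 1782)/(196/11 - 31)) = -(-1150 - 1669/(-145/11)) = -(-1150 - 1669*(-11)/145) = -(-1150 - 1*(-18359/145)) = -(-1150 + 18359/145) = -1*(-148391/145) = 148391/145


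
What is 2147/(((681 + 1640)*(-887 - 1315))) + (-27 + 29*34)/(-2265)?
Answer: -545128937/1286228570 ≈ -0.42382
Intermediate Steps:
2147/(((681 + 1640)*(-887 - 1315))) + (-27 + 29*34)/(-2265) = 2147/((2321*(-2202))) + (-27 + 986)*(-1/2265) = 2147/(-5110842) + 959*(-1/2265) = 2147*(-1/5110842) - 959/2265 = -2147/5110842 - 959/2265 = -545128937/1286228570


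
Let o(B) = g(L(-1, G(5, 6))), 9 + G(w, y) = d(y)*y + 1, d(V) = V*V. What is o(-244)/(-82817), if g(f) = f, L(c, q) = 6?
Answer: -6/82817 ≈ -7.2449e-5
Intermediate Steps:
d(V) = V²
G(w, y) = -8 + y³ (G(w, y) = -9 + (y²*y + 1) = -9 + (y³ + 1) = -9 + (1 + y³) = -8 + y³)
o(B) = 6
o(-244)/(-82817) = 6/(-82817) = 6*(-1/82817) = -6/82817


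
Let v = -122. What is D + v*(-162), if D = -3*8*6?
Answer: 19620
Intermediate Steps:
D = -144 (D = -24*6 = -144)
D + v*(-162) = -144 - 122*(-162) = -144 + 19764 = 19620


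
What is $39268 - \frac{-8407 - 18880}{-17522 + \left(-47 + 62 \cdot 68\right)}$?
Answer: $\frac{524318317}{13353} \approx 39266.0$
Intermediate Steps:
$39268 - \frac{-8407 - 18880}{-17522 + \left(-47 + 62 \cdot 68\right)} = 39268 - - \frac{27287}{-17522 + \left(-47 + 4216\right)} = 39268 - - \frac{27287}{-17522 + 4169} = 39268 - - \frac{27287}{-13353} = 39268 - \left(-27287\right) \left(- \frac{1}{13353}\right) = 39268 - \frac{27287}{13353} = \frac{524318317}{13353}$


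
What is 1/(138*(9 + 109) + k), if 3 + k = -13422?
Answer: 1/2859 ≈ 0.00034977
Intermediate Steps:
k = -13425 (k = -3 - 13422 = -13425)
1/(138*(9 + 109) + k) = 1/(138*(9 + 109) - 13425) = 1/(138*118 - 13425) = 1/(16284 - 13425) = 1/2859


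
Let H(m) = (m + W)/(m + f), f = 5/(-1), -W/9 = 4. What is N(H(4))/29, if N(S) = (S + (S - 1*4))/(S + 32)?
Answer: 15/464 ≈ 0.032328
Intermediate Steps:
W = -36 (W = -9*4 = -36)
f = -5 (f = 5*(-1) = -5)
H(m) = (-36 + m)/(-5 + m) (H(m) = (m - 36)/(m - 5) = (-36 + m)/(-5 + m))
N(S) = (-4 + 2*S)/(32 + S) (N(S) = (S + (S - 4))/(32 + S) = (S + (-4 + S))/(32 + S) = (-4 + 2*S)/(32 + S))
N(H(4))/29 = (2*(-2 + (-36 + 4)/(-5 + 4))/(32 + (-36 + 4)/(-5 + 4)))/29 = (2*(-2 - 32/(-1))/(32 - 32/(-1)))*(1/29) = (2*(-2 - 1*(-32))/(32 - 1*(-32)))*(1/29) = (2*(-2 + 32)/(32 + 32))*(1/29) = (2*30/64)*(1/29) = (2*(1/64)*30)*(1/29) = (15/16)*(1/29) = 15/464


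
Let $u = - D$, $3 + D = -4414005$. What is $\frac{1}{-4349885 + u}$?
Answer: $\frac{1}{64123} \approx 1.5595 \cdot 10^{-5}$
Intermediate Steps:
$D = -4414008$ ($D = -3 - 4414005 = -4414008$)
$u = 4414008$ ($u = \left(-1\right) \left(-4414008\right) = 4414008$)
$\frac{1}{-4349885 + u} = \frac{1}{-4349885 + 4414008} = \frac{1}{64123}$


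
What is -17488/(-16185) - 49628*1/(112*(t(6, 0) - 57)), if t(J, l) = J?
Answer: 75260053/7704060 ≈ 9.7689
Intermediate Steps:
-17488/(-16185) - 49628*1/(112*(t(6, 0) - 57)) = -17488/(-16185) - 49628*1/(112*(6 - 57)) = -17488*(-1/16185) - 49628/((-51*112)) = 17488/16185 - 49628/(-5712) = 17488/16185 - 49628*(-1/5712) = 17488/16185 + 12407/1428 = 75260053/7704060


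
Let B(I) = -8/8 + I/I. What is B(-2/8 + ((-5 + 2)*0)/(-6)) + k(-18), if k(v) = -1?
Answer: -1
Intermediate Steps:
B(I) = 0 (B(I) = -8*1/8 + 1 = -1 + 1 = 0)
B(-2/8 + ((-5 + 2)*0)/(-6)) + k(-18) = 0 - 1 = -1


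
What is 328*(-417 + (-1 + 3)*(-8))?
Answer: -142024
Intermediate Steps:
328*(-417 + (-1 + 3)*(-8)) = 328*(-417 + 2*(-8)) = 328*(-417 - 16) = 328*(-433) = -142024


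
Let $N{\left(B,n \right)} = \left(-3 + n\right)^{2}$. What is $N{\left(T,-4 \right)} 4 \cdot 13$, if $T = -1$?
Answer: $2548$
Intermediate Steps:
$N{\left(T,-4 \right)} 4 \cdot 13 = \left(-3 - 4\right)^{2} \cdot 4 \cdot 13 = \left(-7\right)^{2} \cdot 4 \cdot 13 = 49 \cdot 4 \cdot 13 = 196 \cdot 13 = 2548$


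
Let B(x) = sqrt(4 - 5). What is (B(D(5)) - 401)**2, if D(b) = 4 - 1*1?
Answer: (401 - I)**2 ≈ 1.608e+5 - 802.0*I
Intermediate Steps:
D(b) = 3 (D(b) = 4 - 1 = 3)
B(x) = I (B(x) = sqrt(-1) = I)
(B(D(5)) - 401)**2 = (I - 401)**2 = (-401 + I)**2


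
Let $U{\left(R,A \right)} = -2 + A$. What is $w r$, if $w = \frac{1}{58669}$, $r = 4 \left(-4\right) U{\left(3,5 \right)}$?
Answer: $- \frac{48}{58669} \approx -0.00081815$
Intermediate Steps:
$r = -48$ ($r = 4 \left(-4\right) \left(-2 + 5\right) = \left(-16\right) 3 = -48$)
$w = \frac{1}{58669} \approx 1.7045 \cdot 10^{-5}$
$w r = \frac{1}{58669} \left(-48\right) = - \frac{48}{58669}$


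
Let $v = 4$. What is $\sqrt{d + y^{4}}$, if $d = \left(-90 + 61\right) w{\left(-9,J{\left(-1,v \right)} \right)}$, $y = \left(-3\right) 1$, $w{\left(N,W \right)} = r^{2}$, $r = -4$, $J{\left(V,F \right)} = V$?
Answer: $i \sqrt{383} \approx 19.57 i$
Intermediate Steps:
$w{\left(N,W \right)} = 16$ ($w{\left(N,W \right)} = \left(-4\right)^{2} = 16$)
$y = -3$
$d = -464$ ($d = \left(-90 + 61\right) 16 = \left(-29\right) 16 = -464$)
$\sqrt{d + y^{4}} = \sqrt{-464 + \left(-3\right)^{4}} = \sqrt{-464 + 81} = \sqrt{-383} = i \sqrt{383}$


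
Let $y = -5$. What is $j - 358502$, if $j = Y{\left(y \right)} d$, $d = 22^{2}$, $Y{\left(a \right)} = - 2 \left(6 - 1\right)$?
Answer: $-363342$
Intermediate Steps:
$Y{\left(a \right)} = -10$ ($Y{\left(a \right)} = \left(-2\right) 5 = -10$)
$d = 484$
$j = -4840$ ($j = \left(-10\right) 484 = -4840$)
$j - 358502 = -4840 - 358502 = -363342$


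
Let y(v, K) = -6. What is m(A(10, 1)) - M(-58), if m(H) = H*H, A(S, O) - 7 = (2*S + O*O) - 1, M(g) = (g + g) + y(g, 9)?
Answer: 851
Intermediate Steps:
M(g) = -6 + 2*g (M(g) = (g + g) - 6 = 2*g - 6 = -6 + 2*g)
A(S, O) = 6 + O**2 + 2*S (A(S, O) = 7 + ((2*S + O*O) - 1) = 7 + ((2*S + O**2) - 1) = 7 + ((O**2 + 2*S) - 1) = 7 + (-1 + O**2 + 2*S) = 6 + O**2 + 2*S)
m(H) = H**2
m(A(10, 1)) - M(-58) = (6 + 1**2 + 2*10)**2 - (-6 + 2*(-58)) = (6 + 1 + 20)**2 - (-6 - 116) = 27**2 - 1*(-122) = 729 + 122 = 851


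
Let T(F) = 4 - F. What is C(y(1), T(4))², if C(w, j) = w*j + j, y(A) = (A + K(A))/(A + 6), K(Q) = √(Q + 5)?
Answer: 0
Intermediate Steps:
K(Q) = √(5 + Q)
y(A) = (A + √(5 + A))/(6 + A) (y(A) = (A + √(5 + A))/(A + 6) = (A + √(5 + A))/(6 + A))
C(w, j) = j + j*w (C(w, j) = j*w + j = j + j*w)
C(y(1), T(4))² = ((4 - 1*4)*(1 + (1 + √(5 + 1))/(6 + 1)))² = ((4 - 4)*(1 + (1 + √6)/7))² = (0*(1 + (1 + √6)/7))² = (0*(1 + (⅐ + √6/7)))² = (0*(8/7 + √6/7))² = 0² = 0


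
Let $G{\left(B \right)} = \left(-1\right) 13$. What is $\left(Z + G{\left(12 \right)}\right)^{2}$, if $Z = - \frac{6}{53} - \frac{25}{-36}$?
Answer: $\frac{561453025}{3640464} \approx 154.23$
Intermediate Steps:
$G{\left(B \right)} = -13$
$Z = \frac{1109}{1908}$ ($Z = \left(-6\right) \frac{1}{53} - - \frac{25}{36} = - \frac{6}{53} + \frac{25}{36} = \frac{1109}{1908} \approx 0.58124$)
$\left(Z + G{\left(12 \right)}\right)^{2} = \left(\frac{1109}{1908} - 13\right)^{2} = \left(- \frac{23695}{1908}\right)^{2} = \frac{561453025}{3640464}$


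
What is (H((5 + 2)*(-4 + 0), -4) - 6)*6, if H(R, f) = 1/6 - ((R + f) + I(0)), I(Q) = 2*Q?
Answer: 157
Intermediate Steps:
H(R, f) = 1/6 - R - f (H(R, f) = 1/6 - ((R + f) + 2*0) = 1/6 - ((R + f) + 0) = 1/6 - (R + f) = 1/6 + (-R - f) = 1/6 - R - f)
(H((5 + 2)*(-4 + 0), -4) - 6)*6 = ((1/6 - (5 + 2)*(-4 + 0) - 1*(-4)) - 6)*6 = ((1/6 - 7*(-4) + 4) - 6)*6 = ((1/6 - 1*(-28) + 4) - 6)*6 = ((1/6 + 28 + 4) - 6)*6 = (193/6 - 6)*6 = (157/6)*6 = 157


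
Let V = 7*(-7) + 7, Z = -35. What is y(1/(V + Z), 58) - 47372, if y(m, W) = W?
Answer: -47314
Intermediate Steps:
V = -42 (V = -49 + 7 = -42)
y(1/(V + Z), 58) - 47372 = 58 - 47372 = -47314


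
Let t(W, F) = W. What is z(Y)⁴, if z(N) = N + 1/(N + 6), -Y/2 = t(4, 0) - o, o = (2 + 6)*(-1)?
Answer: 35152125121/104976 ≈ 3.3486e+5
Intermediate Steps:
o = -8 (o = 8*(-1) = -8)
Y = -24 (Y = -2*(4 - 1*(-8)) = -2*(4 + 8) = -2*12 = -24)
z(N) = N + 1/(6 + N)
z(Y)⁴ = ((1 + (-24)² + 6*(-24))/(6 - 24))⁴ = ((1 + 576 - 144)/(-18))⁴ = (-1/18*433)⁴ = (-433/18)⁴ = 35152125121/104976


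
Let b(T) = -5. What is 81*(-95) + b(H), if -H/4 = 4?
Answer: -7700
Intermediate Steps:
H = -16 (H = -4*4 = -16)
81*(-95) + b(H) = 81*(-95) - 5 = -7695 - 5 = -7700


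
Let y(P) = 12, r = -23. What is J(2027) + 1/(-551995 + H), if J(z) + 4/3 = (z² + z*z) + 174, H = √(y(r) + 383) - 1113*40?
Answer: 1754448426167311763/213498086898 - √395/355830144830 ≈ 8.2176e+6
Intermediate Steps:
H = -44520 + √395 (H = √(12 + 383) - 1113*40 = √395 - 44520 = -44520 + √395 ≈ -44500.)
J(z) = 518/3 + 2*z² (J(z) = -4/3 + ((z² + z*z) + 174) = -4/3 + ((z² + z²) + 174) = -4/3 + (2*z² + 174) = -4/3 + (174 + 2*z²) = 518/3 + 2*z²)
J(2027) + 1/(-551995 + H) = (518/3 + 2*2027²) + 1/(-551995 + (-44520 + √395)) = (518/3 + 2*4108729) + 1/(-596515 + √395) = (518/3 + 8217458) + 1/(-596515 + √395) = 24652892/3 + 1/(-596515 + √395)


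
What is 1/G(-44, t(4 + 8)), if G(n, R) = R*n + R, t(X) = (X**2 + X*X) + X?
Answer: -1/12900 ≈ -7.7519e-5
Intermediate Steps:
t(X) = X + 2*X**2 (t(X) = (X**2 + X**2) + X = 2*X**2 + X = X + 2*X**2)
G(n, R) = R + R*n
1/G(-44, t(4 + 8)) = 1/(((4 + 8)*(1 + 2*(4 + 8)))*(1 - 44)) = 1/((12*(1 + 2*12))*(-43)) = 1/((12*(1 + 24))*(-43)) = 1/((12*25)*(-43)) = 1/(300*(-43)) = 1/(-12900) = -1/12900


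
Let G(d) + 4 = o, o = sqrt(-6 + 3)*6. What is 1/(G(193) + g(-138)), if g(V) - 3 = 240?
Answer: 239/57229 - 6*I*sqrt(3)/57229 ≈ 0.0041762 - 0.00018159*I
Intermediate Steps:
g(V) = 243 (g(V) = 3 + 240 = 243)
o = 6*I*sqrt(3) (o = sqrt(-3)*6 = (I*sqrt(3))*6 = 6*I*sqrt(3) ≈ 10.392*I)
G(d) = -4 + 6*I*sqrt(3)
1/(G(193) + g(-138)) = 1/((-4 + 6*I*sqrt(3)) + 243) = 1/(239 + 6*I*sqrt(3))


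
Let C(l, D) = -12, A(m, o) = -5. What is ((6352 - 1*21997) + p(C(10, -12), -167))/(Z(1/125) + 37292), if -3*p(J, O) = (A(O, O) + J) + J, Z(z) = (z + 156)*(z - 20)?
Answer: -732906250/1601863503 ≈ -0.45753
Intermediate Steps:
Z(z) = (-20 + z)*(156 + z) (Z(z) = (156 + z)*(-20 + z) = (-20 + z)*(156 + z))
p(J, O) = 5/3 - 2*J/3 (p(J, O) = -((-5 + J) + J)/3 = -(-5 + 2*J)/3 = 5/3 - 2*J/3)
((6352 - 1*21997) + p(C(10, -12), -167))/(Z(1/125) + 37292) = ((6352 - 1*21997) + (5/3 - ⅔*(-12)))/((-3120 + (1/125)² + 136/125) + 37292) = ((6352 - 21997) + (5/3 + 8))/((-3120 + (1/125)² + 136*(1/125)) + 37292) = (-15645 + 29/3)/((-3120 + 1/15625 + 136/125) + 37292) = -46906/(3*(-48732999/15625 + 37292)) = -46906/(3*533954501/15625) = -46906/3*15625/533954501 = -732906250/1601863503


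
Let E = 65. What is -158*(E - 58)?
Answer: -1106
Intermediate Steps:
-158*(E - 58) = -158*(65 - 58) = -158*7 = -1106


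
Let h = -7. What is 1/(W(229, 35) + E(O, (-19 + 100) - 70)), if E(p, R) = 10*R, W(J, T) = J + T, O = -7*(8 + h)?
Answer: 1/374 ≈ 0.0026738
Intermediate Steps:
O = -7 (O = -7*(8 - 7) = -7*1 = -7)
1/(W(229, 35) + E(O, (-19 + 100) - 70)) = 1/((229 + 35) + 10*((-19 + 100) - 70)) = 1/(264 + 10*(81 - 70)) = 1/(264 + 10*11) = 1/(264 + 110) = 1/374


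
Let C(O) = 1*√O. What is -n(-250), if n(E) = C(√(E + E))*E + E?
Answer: 250 + 250*5^(¾)*(1 + I) ≈ 1085.9 + 835.93*I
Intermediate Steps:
C(O) = √O
n(E) = E + 2^(¼)*E^(5/4) (n(E) = √(√(E + E))*E + E = √(√(2*E))*E + E = √(√2*√E)*E + E = (2^(¼)*E^(¼))*E + E = 2^(¼)*E^(5/4) + E = E + 2^(¼)*E^(5/4))
-n(-250) = -(-250 + 2^(¼)*(-250)^(5/4)) = -(-250 + 2^(¼)*(-250*(-250)^(¼))) = -(-250 - 250*(-1)^(¼)*√2*5^(¾)) = 250 + 250*(-1)^(¼)*√2*5^(¾)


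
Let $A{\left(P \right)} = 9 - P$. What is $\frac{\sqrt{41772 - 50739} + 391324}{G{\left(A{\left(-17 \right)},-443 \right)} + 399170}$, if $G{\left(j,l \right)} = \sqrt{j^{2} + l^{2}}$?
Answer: $\frac{391324 + 7 i \sqrt{183}}{399170 + 5 \sqrt{7877}} \approx 0.97926 + 0.00023696 i$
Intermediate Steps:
$\frac{\sqrt{41772 - 50739} + 391324}{G{\left(A{\left(-17 \right)},-443 \right)} + 399170} = \frac{\sqrt{41772 - 50739} + 391324}{\sqrt{\left(9 - -17\right)^{2} + \left(-443\right)^{2}} + 399170} = \frac{\sqrt{-8967} + 391324}{\sqrt{\left(9 + 17\right)^{2} + 196249} + 399170} = \frac{7 i \sqrt{183} + 391324}{\sqrt{26^{2} + 196249} + 399170} = \frac{391324 + 7 i \sqrt{183}}{\sqrt{676 + 196249} + 399170} = \frac{391324 + 7 i \sqrt{183}}{\sqrt{196925} + 399170} = \frac{391324 + 7 i \sqrt{183}}{5 \sqrt{7877} + 399170} = \frac{391324 + 7 i \sqrt{183}}{399170 + 5 \sqrt{7877}}$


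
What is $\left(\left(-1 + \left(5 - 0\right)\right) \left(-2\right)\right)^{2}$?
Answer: $64$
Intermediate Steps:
$\left(\left(-1 + \left(5 - 0\right)\right) \left(-2\right)\right)^{2} = \left(\left(-1 + \left(5 + 0\right)\right) \left(-2\right)\right)^{2} = \left(\left(-1 + 5\right) \left(-2\right)\right)^{2} = \left(4 \left(-2\right)\right)^{2} = \left(-8\right)^{2} = 64$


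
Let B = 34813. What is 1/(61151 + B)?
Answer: 1/95964 ≈ 1.0421e-5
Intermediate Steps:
1/(61151 + B) = 1/(61151 + 34813) = 1/95964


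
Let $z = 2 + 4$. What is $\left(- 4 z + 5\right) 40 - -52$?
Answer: $-708$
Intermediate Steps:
$z = 6$
$\left(- 4 z + 5\right) 40 - -52 = \left(\left(-4\right) 6 + 5\right) 40 - -52 = \left(-24 + 5\right) 40 + 52 = \left(-19\right) 40 + 52 = -760 + 52 = -708$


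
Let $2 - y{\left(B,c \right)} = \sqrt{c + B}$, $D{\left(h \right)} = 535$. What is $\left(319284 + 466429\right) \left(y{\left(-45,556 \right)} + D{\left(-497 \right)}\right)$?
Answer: $421927881 - 785713 \sqrt{511} \approx 4.0417 \cdot 10^{8}$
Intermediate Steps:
$y{\left(B,c \right)} = 2 - \sqrt{B + c}$ ($y{\left(B,c \right)} = 2 - \sqrt{c + B} = 2 - \sqrt{B + c}$)
$\left(319284 + 466429\right) \left(y{\left(-45,556 \right)} + D{\left(-497 \right)}\right) = \left(319284 + 466429\right) \left(\left(2 - \sqrt{-45 + 556}\right) + 535\right) = 785713 \left(\left(2 - \sqrt{511}\right) + 535\right) = 785713 \left(537 - \sqrt{511}\right) = 421927881 - 785713 \sqrt{511}$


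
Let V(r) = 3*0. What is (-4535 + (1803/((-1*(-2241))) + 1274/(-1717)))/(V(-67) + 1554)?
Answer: -2908253113/996579423 ≈ -2.9182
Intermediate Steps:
V(r) = 0
(-4535 + (1803/((-1*(-2241))) + 1274/(-1717)))/(V(-67) + 1554) = (-4535 + (1803/((-1*(-2241))) + 1274/(-1717)))/(0 + 1554) = (-4535 + (1803/2241 + 1274*(-1/1717)))/1554 = (-4535 + (1803*(1/2241) - 1274/1717))*(1/1554) = (-4535 + (601/747 - 1274/1717))*(1/1554) = (-4535 + 80239/1282599)*(1/1554) = -5816506226/1282599*1/1554 = -2908253113/996579423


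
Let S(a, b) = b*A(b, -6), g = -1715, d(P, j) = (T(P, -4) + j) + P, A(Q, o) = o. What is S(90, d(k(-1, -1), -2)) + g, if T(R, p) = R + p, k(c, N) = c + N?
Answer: -1655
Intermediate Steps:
k(c, N) = N + c
d(P, j) = -4 + j + 2*P (d(P, j) = ((P - 4) + j) + P = ((-4 + P) + j) + P = (-4 + P + j) + P = -4 + j + 2*P)
S(a, b) = -6*b (S(a, b) = b*(-6) = -6*b)
S(90, d(k(-1, -1), -2)) + g = -6*(-4 - 2 + 2*(-1 - 1)) - 1715 = -6*(-4 - 2 + 2*(-2)) - 1715 = -6*(-4 - 2 - 4) - 1715 = -6*(-10) - 1715 = 60 - 1715 = -1655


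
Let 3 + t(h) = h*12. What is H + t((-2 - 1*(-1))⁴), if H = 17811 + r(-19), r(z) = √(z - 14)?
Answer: 17820 + I*√33 ≈ 17820.0 + 5.7446*I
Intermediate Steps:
r(z) = √(-14 + z)
H = 17811 + I*√33 (H = 17811 + √(-14 - 19) = 17811 + √(-33) = 17811 + I*√33 ≈ 17811.0 + 5.7446*I)
t(h) = -3 + 12*h (t(h) = -3 + h*12 = -3 + 12*h)
H + t((-2 - 1*(-1))⁴) = (17811 + I*√33) + (-3 + 12*(-2 - 1*(-1))⁴) = (17811 + I*√33) + (-3 + 12*(-2 + 1)⁴) = (17811 + I*√33) + (-3 + 12*(-1)⁴) = (17811 + I*√33) + (-3 + 12*1) = (17811 + I*√33) + (-3 + 12) = (17811 + I*√33) + 9 = 17820 + I*√33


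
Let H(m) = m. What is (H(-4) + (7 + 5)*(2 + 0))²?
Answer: 400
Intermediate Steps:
(H(-4) + (7 + 5)*(2 + 0))² = (-4 + (7 + 5)*(2 + 0))² = (-4 + 12*2)² = (-4 + 24)² = 20² = 400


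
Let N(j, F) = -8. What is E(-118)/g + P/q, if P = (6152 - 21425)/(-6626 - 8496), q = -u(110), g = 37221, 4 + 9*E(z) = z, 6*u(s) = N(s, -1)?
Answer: 15341481455/20262814632 ≈ 0.75712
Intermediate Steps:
u(s) = -4/3 (u(s) = (⅙)*(-8) = -4/3)
E(z) = -4/9 + z/9
q = 4/3 (q = -1*(-4/3) = 4/3 ≈ 1.3333)
P = 15273/15122 (P = -15273/(-15122) = -15273*(-1/15122) = 15273/15122 ≈ 1.0100)
E(-118)/g + P/q = (-4/9 + (⅑)*(-118))/37221 + 15273/(15122*(4/3)) = (-4/9 - 118/9)*(1/37221) + (15273/15122)*(¾) = -122/9*1/37221 + 45819/60488 = -122/334989 + 45819/60488 = 15341481455/20262814632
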